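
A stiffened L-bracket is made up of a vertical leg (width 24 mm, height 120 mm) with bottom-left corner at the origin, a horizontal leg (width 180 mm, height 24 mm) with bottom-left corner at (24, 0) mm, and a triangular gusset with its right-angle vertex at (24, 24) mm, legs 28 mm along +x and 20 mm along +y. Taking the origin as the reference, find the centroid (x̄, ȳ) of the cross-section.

Part | A | x̄ᵢ | ȳᵢ | A·x̄ᵢ | A·ȳᵢ
vertical leg | 2880.00 | 12.00 | 60.00 | 34560.00 | 172800.00
horizontal leg | 4320.00 | 114.00 | 12.00 | 492480.00 | 51840.00
gusset | 280.00 | 33.33 | 30.67 | 9333.33 | 8586.67
Σ | 7480.00 |  |  | 536373.33 | 233226.67
x̄ = 536373.33 / 7480.00 = 71.71 mm
ȳ = 233226.67 / 7480.00 = 31.18 mm

x̄ = 71.71 mm, ȳ = 31.18 mm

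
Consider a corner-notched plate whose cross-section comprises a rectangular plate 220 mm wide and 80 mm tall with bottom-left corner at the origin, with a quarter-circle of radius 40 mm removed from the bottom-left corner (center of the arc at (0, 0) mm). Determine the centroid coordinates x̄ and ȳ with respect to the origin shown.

Part | A | x̄ᵢ | ȳᵢ | A·x̄ᵢ | A·ȳᵢ
plate | 17600.00 | 110.00 | 40.00 | 1936000.00 | 704000.00
removed quarter-circle | -1256.64 | 16.98 | 16.98 | -21333.33 | -21333.33
Σ | 16343.36 |  |  | 1914666.67 | 682666.67
x̄ = 1914666.67 / 16343.36 = 117.15 mm
ȳ = 682666.67 / 16343.36 = 41.77 mm

x̄ = 117.15 mm, ȳ = 41.77 mm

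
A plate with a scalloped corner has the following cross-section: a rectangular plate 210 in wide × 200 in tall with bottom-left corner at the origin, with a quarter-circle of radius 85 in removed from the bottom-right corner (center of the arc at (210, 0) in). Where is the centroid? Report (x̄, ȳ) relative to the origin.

x̄ = 94.23 in, ȳ = 109.99 in

plate: A = 210 × 200 = 42000.00, centroid at (105.00, 100.00).
removed quarter-circle: A = −¼π·85² = -5674.50, centroid at (173.92, 36.08).
ΣA = 36325.50 in², ΣAx̄ = 3423062.97 in³, ΣAȳ = 3995291.67 in³.
x̄ = 3423062.97/36325.50 = 94.23 in; ȳ = 3995291.67/36325.50 = 109.99 in.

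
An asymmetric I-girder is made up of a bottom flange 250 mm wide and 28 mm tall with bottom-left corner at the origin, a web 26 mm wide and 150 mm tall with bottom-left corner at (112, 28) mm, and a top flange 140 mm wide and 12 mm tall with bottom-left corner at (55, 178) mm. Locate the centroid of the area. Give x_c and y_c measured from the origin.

bottom flange: A = 250 × 28 = 7000.00, centroid at (125.00, 14.00).
web: A = 26 × 150 = 3900.00, centroid at (125.00, 103.00).
top flange: A = 140 × 12 = 1680.00, centroid at (125.00, 184.00).
ΣA = 12580.00 mm², ΣAx_c = 1572500.00 mm³, ΣAy_c = 808820.00 mm³.
x_c = 1572500.00/12580.00 = 125.00 mm; y_c = 808820.00/12580.00 = 64.29 mm.

x_c = 125.00 mm, y_c = 64.29 mm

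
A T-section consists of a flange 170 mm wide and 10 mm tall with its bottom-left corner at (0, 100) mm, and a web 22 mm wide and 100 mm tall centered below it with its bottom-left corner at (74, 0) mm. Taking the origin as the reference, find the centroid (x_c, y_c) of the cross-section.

web: A = 22 × 100 = 2200.00, centroid at (85.00, 50.00).
flange: A = 170 × 10 = 1700.00, centroid at (85.00, 105.00).
ΣA = 3900.00 mm², ΣAx_c = 331500.00 mm³, ΣAy_c = 288500.00 mm³.
x_c = 331500.00/3900.00 = 85.00 mm; y_c = 288500.00/3900.00 = 73.97 mm.

x_c = 85.00 mm, y_c = 73.97 mm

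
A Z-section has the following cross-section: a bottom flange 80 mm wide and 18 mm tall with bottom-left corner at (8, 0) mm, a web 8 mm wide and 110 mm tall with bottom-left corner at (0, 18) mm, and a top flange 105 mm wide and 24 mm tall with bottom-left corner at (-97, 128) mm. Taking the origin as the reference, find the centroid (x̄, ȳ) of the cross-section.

bottom flange: A = 80 × 18 = 1440.00, centroid at (48.00, 9.00).
web: A = 8 × 110 = 880.00, centroid at (4.00, 73.00).
top flange: A = 105 × 24 = 2520.00, centroid at (-44.50, 140.00).
ΣA = 4840.00 mm², ΣAx̄ = -39500.00 mm³, ΣAȳ = 430000.00 mm³.
x̄ = -39500.00/4840.00 = -8.16 mm; ȳ = 430000.00/4840.00 = 88.84 mm.

x̄ = -8.16 mm, ȳ = 88.84 mm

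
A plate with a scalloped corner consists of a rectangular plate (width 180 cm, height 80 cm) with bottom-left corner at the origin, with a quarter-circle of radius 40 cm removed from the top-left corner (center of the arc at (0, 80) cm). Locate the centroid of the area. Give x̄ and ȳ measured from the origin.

plate: A = 180 × 80 = 14400.00, centroid at (90.00, 40.00).
removed quarter-circle: A = −¼π·40² = -1256.64, centroid at (16.98, 63.02).
ΣA = 13143.36 cm²
ΣAx̄ = (14400.00)(90.00) + (-1256.64)(16.98) = 1274666.67 cm³
ΣAȳ = (14400.00)(40.00) + (-1256.64)(63.02) = 496802.37 cm³
x̄ = 1274666.67 / 13143.36 = 96.98 cm
ȳ = 496802.37 / 13143.36 = 37.80 cm

x̄ = 96.98 cm, ȳ = 37.80 cm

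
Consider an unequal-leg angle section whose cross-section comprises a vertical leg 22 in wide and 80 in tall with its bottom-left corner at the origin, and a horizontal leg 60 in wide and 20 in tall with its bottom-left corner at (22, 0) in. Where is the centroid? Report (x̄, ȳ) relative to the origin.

vertical leg: A = 22 × 80 = 1760.00, centroid at (11.00, 40.00).
horizontal leg: A = 60 × 20 = 1200.00, centroid at (52.00, 10.00).
ΣA = 2960.00 in², ΣAx̄ = 81760.00 in³, ΣAȳ = 82400.00 in³.
x̄ = 81760.00/2960.00 = 27.62 in; ȳ = 82400.00/2960.00 = 27.84 in.

x̄ = 27.62 in, ȳ = 27.84 in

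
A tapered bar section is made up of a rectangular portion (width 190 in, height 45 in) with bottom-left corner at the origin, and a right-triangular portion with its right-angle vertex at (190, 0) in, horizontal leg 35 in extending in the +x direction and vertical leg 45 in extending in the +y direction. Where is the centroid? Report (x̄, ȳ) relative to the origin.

Part | A | x̄ᵢ | ȳᵢ | A·x̄ᵢ | A·ȳᵢ
rectangular portion | 8550.00 | 95.00 | 22.50 | 812250.00 | 192375.00
triangular portion | 787.50 | 201.67 | 15.00 | 158812.50 | 11812.50
Σ | 9337.50 |  |  | 971062.50 | 204187.50
x̄ = 971062.50 / 9337.50 = 104.00 in
ȳ = 204187.50 / 9337.50 = 21.87 in

x̄ = 104.00 in, ȳ = 21.87 in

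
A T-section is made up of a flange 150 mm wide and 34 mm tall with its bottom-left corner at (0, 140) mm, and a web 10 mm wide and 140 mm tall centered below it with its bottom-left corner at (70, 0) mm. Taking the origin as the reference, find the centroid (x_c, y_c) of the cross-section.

x_c = 75.00 mm, y_c = 138.26 mm

web: A = 10 × 140 = 1400.00, centroid at (75.00, 70.00).
flange: A = 150 × 34 = 5100.00, centroid at (75.00, 157.00).
ΣA = 6500.00 mm²
ΣAx_c = (1400.00)(75.00) + (5100.00)(75.00) = 487500.00 mm³
ΣAy_c = (1400.00)(70.00) + (5100.00)(157.00) = 898700.00 mm³
x_c = 487500.00 / 6500.00 = 75.00 mm
y_c = 898700.00 / 6500.00 = 138.26 mm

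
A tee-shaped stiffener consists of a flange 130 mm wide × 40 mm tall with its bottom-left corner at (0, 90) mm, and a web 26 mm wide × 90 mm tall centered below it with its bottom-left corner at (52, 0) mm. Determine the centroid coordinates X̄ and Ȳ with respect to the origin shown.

X̄ = 65.00 mm, Ȳ = 89.83 mm

web: A = 26 × 90 = 2340.00, centroid at (65.00, 45.00).
flange: A = 130 × 40 = 5200.00, centroid at (65.00, 110.00).
ΣA = 7540.00 mm²
ΣAX̄ = (2340.00)(65.00) + (5200.00)(65.00) = 490100.00 mm³
ΣAȲ = (2340.00)(45.00) + (5200.00)(110.00) = 677300.00 mm³
X̄ = 490100.00 / 7540.00 = 65.00 mm
Ȳ = 677300.00 / 7540.00 = 89.83 mm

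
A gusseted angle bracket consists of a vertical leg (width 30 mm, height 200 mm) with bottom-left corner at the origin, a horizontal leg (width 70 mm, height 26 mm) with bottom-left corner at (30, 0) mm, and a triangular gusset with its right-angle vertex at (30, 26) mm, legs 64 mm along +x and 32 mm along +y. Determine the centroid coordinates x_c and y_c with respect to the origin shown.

x_c = 29.50 mm, y_c = 74.76 mm

vertical leg: A = 30 × 200 = 6000.00, centroid at (15.00, 100.00).
horizontal leg: A = 70 × 26 = 1820.00, centroid at (65.00, 13.00).
gusset: A = ½·64·32 = 1024.00, centroid at (51.33, 36.67).
ΣA = 8844.00 mm²
ΣAx_c = (6000.00)(15.00) + (1820.00)(65.00) + (1024.00)(51.33) = 260865.33 mm³
ΣAy_c = (6000.00)(100.00) + (1820.00)(13.00) + (1024.00)(36.67) = 661206.67 mm³
x_c = 260865.33 / 8844.00 = 29.50 mm
y_c = 661206.67 / 8844.00 = 74.76 mm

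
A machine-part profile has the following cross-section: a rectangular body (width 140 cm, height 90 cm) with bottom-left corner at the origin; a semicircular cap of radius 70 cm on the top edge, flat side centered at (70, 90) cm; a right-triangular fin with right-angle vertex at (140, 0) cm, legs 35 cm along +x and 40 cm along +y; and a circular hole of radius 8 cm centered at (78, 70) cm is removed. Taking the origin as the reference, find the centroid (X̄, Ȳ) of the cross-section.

X̄ = 72.67 cm, Ȳ = 71.34 cm

Part | A | x̄ᵢ | ȳᵢ | A·x̄ᵢ | A·ȳᵢ
rectangular body | 12600.00 | 70.00 | 45.00 | 882000.00 | 567000.00
semicircular top | 7696.90 | 70.00 | 119.71 | 538783.14 | 921387.85
triangular fin | 700.00 | 151.67 | 13.33 | 106166.67 | 9333.33
hole | -201.06 | 78.00 | 70.00 | -15682.83 | -14074.34
Σ | 20795.84 |  |  | 1511266.98 | 1483646.85
X̄ = 1511266.98 / 20795.84 = 72.67 cm
Ȳ = 1483646.85 / 20795.84 = 71.34 cm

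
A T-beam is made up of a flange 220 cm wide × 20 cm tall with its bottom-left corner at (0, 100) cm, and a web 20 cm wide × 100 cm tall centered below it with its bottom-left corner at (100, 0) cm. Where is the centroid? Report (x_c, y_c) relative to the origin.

web: A = 20 × 100 = 2000.00, centroid at (110.00, 50.00).
flange: A = 220 × 20 = 4400.00, centroid at (110.00, 110.00).
ΣA = 6400.00 cm², ΣAx_c = 704000.00 cm³, ΣAy_c = 584000.00 cm³.
x_c = 704000.00/6400.00 = 110.00 cm; y_c = 584000.00/6400.00 = 91.25 cm.

x_c = 110.00 cm, y_c = 91.25 cm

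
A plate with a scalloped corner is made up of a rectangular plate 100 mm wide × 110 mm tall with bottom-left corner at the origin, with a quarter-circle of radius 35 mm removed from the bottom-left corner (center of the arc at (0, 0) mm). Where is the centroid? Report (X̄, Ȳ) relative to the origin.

plate: A = 100 × 110 = 11000.00, centroid at (50.00, 55.00).
removed quarter-circle: A = −¼π·35² = -962.11, centroid at (14.85, 14.85).
ΣA = 10037.89 mm²
ΣAX̄ = (11000.00)(50.00) + (-962.11)(14.85) = 535708.33 mm³
ΣAȲ = (11000.00)(55.00) + (-962.11)(14.85) = 590708.33 mm³
X̄ = 535708.33 / 10037.89 = 53.37 mm
Ȳ = 590708.33 / 10037.89 = 58.85 mm

X̄ = 53.37 mm, Ȳ = 58.85 mm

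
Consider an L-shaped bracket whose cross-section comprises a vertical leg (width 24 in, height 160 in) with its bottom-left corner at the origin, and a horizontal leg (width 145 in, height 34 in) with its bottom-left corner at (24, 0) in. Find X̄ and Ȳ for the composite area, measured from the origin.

X̄ = 59.50 in, Ȳ = 44.58 in

vertical leg: A = 24 × 160 = 3840.00, centroid at (12.00, 80.00).
horizontal leg: A = 145 × 34 = 4930.00, centroid at (96.50, 17.00).
ΣA = 8770.00 in²
ΣAX̄ = (3840.00)(12.00) + (4930.00)(96.50) = 521825.00 in³
ΣAȲ = (3840.00)(80.00) + (4930.00)(17.00) = 391010.00 in³
X̄ = 521825.00 / 8770.00 = 59.50 in
Ȳ = 391010.00 / 8770.00 = 44.58 in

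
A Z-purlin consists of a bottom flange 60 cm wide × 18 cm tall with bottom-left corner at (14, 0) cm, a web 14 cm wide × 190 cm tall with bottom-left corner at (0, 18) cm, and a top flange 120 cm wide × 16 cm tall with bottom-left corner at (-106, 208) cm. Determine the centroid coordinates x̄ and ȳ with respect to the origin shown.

bottom flange: A = 60 × 18 = 1080.00, centroid at (44.00, 9.00).
web: A = 14 × 190 = 2660.00, centroid at (7.00, 113.00).
top flange: A = 120 × 16 = 1920.00, centroid at (-46.00, 216.00).
ΣA = 5660.00 cm², ΣAx̄ = -22180.00 cm³, ΣAȳ = 725020.00 cm³.
x̄ = -22180.00/5660.00 = -3.92 cm; ȳ = 725020.00/5660.00 = 128.10 cm.

x̄ = -3.92 cm, ȳ = 128.10 cm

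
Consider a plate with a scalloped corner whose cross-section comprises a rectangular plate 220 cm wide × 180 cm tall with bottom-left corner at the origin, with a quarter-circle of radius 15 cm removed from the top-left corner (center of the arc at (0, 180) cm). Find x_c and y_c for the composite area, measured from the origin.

plate: A = 220 × 180 = 39600.00, centroid at (110.00, 90.00).
removed quarter-circle: A = −¼π·15² = -176.71, centroid at (6.37, 173.63).
ΣA = 39423.29 cm², ΣAx_c = 4354875.00 cm³, ΣAy_c = 3533316.37 cm³.
x_c = 4354875.00/39423.29 = 110.46 cm; y_c = 3533316.37/39423.29 = 89.63 cm.

x_c = 110.46 cm, y_c = 89.63 cm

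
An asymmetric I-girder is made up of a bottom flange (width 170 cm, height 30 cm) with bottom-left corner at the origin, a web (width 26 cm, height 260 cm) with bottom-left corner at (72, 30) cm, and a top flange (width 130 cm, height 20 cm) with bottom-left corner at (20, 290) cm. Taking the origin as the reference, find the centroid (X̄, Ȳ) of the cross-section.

bottom flange: A = 170 × 30 = 5100.00, centroid at (85.00, 15.00).
web: A = 26 × 260 = 6760.00, centroid at (85.00, 160.00).
top flange: A = 130 × 20 = 2600.00, centroid at (85.00, 300.00).
ΣA = 14460.00 cm², ΣAX̄ = 1229100.00 cm³, ΣAȲ = 1938100.00 cm³.
X̄ = 1229100.00/14460.00 = 85.00 cm; Ȳ = 1938100.00/14460.00 = 134.03 cm.

X̄ = 85.00 cm, Ȳ = 134.03 cm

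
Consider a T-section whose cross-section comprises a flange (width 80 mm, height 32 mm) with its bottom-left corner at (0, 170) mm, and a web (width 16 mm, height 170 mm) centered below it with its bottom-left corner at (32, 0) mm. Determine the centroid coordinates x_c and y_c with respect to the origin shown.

x_c = 40.00 mm, y_c = 133.97 mm

web: A = 16 × 170 = 2720.00, centroid at (40.00, 85.00).
flange: A = 80 × 32 = 2560.00, centroid at (40.00, 186.00).
ΣA = 5280.00 mm²
ΣAx_c = (2720.00)(40.00) + (2560.00)(40.00) = 211200.00 mm³
ΣAy_c = (2720.00)(85.00) + (2560.00)(186.00) = 707360.00 mm³
x_c = 211200.00 / 5280.00 = 40.00 mm
y_c = 707360.00 / 5280.00 = 133.97 mm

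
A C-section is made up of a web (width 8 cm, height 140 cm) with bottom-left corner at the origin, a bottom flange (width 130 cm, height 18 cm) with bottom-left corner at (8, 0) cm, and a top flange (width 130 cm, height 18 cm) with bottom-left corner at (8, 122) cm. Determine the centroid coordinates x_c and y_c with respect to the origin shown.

Part | A | x̄ᵢ | ȳᵢ | A·x̄ᵢ | A·ȳᵢ
web | 1120.00 | 4.00 | 70.00 | 4480.00 | 78400.00
bottom flange | 2340.00 | 73.00 | 9.00 | 170820.00 | 21060.00
top flange | 2340.00 | 73.00 | 131.00 | 170820.00 | 306540.00
Σ | 5800.00 |  |  | 346120.00 | 406000.00
x_c = 346120.00 / 5800.00 = 59.68 cm
y_c = 406000.00 / 5800.00 = 70.00 cm

x_c = 59.68 cm, y_c = 70.00 cm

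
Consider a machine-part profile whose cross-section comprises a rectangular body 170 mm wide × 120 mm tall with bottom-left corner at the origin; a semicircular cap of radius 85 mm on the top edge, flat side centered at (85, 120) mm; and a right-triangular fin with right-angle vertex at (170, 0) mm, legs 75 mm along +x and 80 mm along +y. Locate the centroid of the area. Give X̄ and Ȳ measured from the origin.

X̄ = 94.50 mm, Ȳ = 88.50 mm

rectangular body: A = 170 × 120 = 20400.00, centroid at (85.00, 60.00).
semicircular top: A = ½π·85² = 11349.00, centroid at (85.00, 156.08).
triangular fin: A = ½·75·80 = 3000.00, centroid at (195.00, 26.67).
ΣA = 34749.00 mm², ΣAX̄ = 3283665.29 mm³, ΣAȲ = 3075297.08 mm³.
X̄ = 3283665.29/34749.00 = 94.50 mm; Ȳ = 3075297.08/34749.00 = 88.50 mm.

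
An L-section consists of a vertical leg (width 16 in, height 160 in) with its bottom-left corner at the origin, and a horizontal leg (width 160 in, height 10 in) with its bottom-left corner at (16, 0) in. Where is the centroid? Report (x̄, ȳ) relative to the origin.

vertical leg: A = 16 × 160 = 2560.00, centroid at (8.00, 80.00).
horizontal leg: A = 160 × 10 = 1600.00, centroid at (96.00, 5.00).
ΣA = 4160.00 in²
ΣAx̄ = (2560.00)(8.00) + (1600.00)(96.00) = 174080.00 in³
ΣAȳ = (2560.00)(80.00) + (1600.00)(5.00) = 212800.00 in³
x̄ = 174080.00 / 4160.00 = 41.85 in
ȳ = 212800.00 / 4160.00 = 51.15 in

x̄ = 41.85 in, ȳ = 51.15 in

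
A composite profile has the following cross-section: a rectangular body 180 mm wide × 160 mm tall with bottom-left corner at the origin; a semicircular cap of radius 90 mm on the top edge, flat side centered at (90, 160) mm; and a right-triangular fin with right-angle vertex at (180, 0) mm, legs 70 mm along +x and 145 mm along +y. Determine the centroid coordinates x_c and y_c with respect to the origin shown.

x_c = 102.34 mm, y_c = 108.82 mm

rectangular body: A = 180 × 160 = 28800.00, centroid at (90.00, 80.00).
semicircular top: A = ½π·90² = 12723.45, centroid at (90.00, 198.20).
triangular fin: A = ½·70·145 = 5075.00, centroid at (203.33, 48.33).
ΣA = 46598.45 mm², ΣAx_c = 4769027.19 mm³, ΣAy_c = 5071043.71 mm³.
x_c = 4769027.19/46598.45 = 102.34 mm; y_c = 5071043.71/46598.45 = 108.82 mm.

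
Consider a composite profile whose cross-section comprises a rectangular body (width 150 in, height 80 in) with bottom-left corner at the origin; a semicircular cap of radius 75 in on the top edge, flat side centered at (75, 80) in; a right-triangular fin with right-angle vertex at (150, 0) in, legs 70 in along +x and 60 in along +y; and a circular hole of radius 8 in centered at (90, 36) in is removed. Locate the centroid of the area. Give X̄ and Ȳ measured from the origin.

Part | A | x̄ᵢ | ȳᵢ | A·x̄ᵢ | A·ȳᵢ
rectangular body | 12000.00 | 75.00 | 40.00 | 900000.00 | 480000.00
semicircular top | 8835.73 | 75.00 | 111.83 | 662679.70 | 988108.35
triangular fin | 2100.00 | 173.33 | 20.00 | 364000.00 | 42000.00
hole | -201.06 | 90.00 | 36.00 | -18095.57 | -7238.23
Σ | 22734.67 |  |  | 1908584.13 | 1502870.12
X̄ = 1908584.13 / 22734.67 = 83.95 in
Ȳ = 1502870.12 / 22734.67 = 66.10 in

X̄ = 83.95 in, Ȳ = 66.10 in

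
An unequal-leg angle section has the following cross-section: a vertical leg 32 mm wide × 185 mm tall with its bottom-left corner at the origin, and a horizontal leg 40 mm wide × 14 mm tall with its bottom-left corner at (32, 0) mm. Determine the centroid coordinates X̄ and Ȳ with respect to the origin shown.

X̄ = 19.11 mm, Ȳ = 85.11 mm

Part | A | x̄ᵢ | ȳᵢ | A·x̄ᵢ | A·ȳᵢ
vertical leg | 5920.00 | 16.00 | 92.50 | 94720.00 | 547600.00
horizontal leg | 560.00 | 52.00 | 7.00 | 29120.00 | 3920.00
Σ | 6480.00 |  |  | 123840.00 | 551520.00
X̄ = 123840.00 / 6480.00 = 19.11 mm
Ȳ = 551520.00 / 6480.00 = 85.11 mm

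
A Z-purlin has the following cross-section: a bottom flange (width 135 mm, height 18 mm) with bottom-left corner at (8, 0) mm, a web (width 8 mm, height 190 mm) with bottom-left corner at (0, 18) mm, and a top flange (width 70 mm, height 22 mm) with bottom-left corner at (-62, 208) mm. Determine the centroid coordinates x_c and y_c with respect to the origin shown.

bottom flange: A = 135 × 18 = 2430.00, centroid at (75.50, 9.00).
web: A = 8 × 190 = 1520.00, centroid at (4.00, 113.00).
top flange: A = 70 × 22 = 1540.00, centroid at (-27.00, 219.00).
ΣA = 5490.00 mm²
ΣAx_c = (2430.00)(75.50) + (1520.00)(4.00) + (1540.00)(-27.00) = 147965.00 mm³
ΣAy_c = (2430.00)(9.00) + (1520.00)(113.00) + (1540.00)(219.00) = 530890.00 mm³
x_c = 147965.00 / 5490.00 = 26.95 mm
y_c = 530890.00 / 5490.00 = 96.70 mm

x_c = 26.95 mm, y_c = 96.70 mm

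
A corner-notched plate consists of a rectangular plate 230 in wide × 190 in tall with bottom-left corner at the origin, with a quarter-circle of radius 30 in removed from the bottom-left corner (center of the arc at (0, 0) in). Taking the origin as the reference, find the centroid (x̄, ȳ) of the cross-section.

x̄ = 116.68 in, ȳ = 96.35 in

plate: A = 230 × 190 = 43700.00, centroid at (115.00, 95.00).
removed quarter-circle: A = −¼π·30² = -706.86, centroid at (12.73, 12.73).
ΣA = 42993.14 in²
ΣAx̄ = (43700.00)(115.00) + (-706.86)(12.73) = 5016500.00 in³
ΣAȳ = (43700.00)(95.00) + (-706.86)(12.73) = 4142500.00 in³
x̄ = 5016500.00 / 42993.14 = 116.68 in
ȳ = 4142500.00 / 42993.14 = 96.35 in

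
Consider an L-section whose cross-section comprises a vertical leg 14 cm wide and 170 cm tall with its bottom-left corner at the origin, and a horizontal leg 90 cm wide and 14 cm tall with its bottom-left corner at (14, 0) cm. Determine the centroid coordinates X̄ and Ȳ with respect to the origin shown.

Part | A | x̄ᵢ | ȳᵢ | A·x̄ᵢ | A·ȳᵢ
vertical leg | 2380.00 | 7.00 | 85.00 | 16660.00 | 202300.00
horizontal leg | 1260.00 | 59.00 | 7.00 | 74340.00 | 8820.00
Σ | 3640.00 |  |  | 91000.00 | 211120.00
X̄ = 91000.00 / 3640.00 = 25.00 cm
Ȳ = 211120.00 / 3640.00 = 58.00 cm

X̄ = 25.00 cm, Ȳ = 58.00 cm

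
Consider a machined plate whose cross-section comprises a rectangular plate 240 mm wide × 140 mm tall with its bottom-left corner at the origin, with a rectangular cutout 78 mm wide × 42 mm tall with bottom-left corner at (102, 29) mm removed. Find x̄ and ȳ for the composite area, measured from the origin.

plate: A = 240 × 140 = 33600.00, centroid at (120.00, 70.00).
hole: A = −(78 × 42) = -3276.00, centroid at (141.00, 50.00).
ΣA = 30324.00 mm²
ΣAx̄ = (33600.00)(120.00) + (-3276.00)(141.00) = 3570084.00 mm³
ΣAȳ = (33600.00)(70.00) + (-3276.00)(50.00) = 2188200.00 mm³
x̄ = 3570084.00 / 30324.00 = 117.73 mm
ȳ = 2188200.00 / 30324.00 = 72.16 mm

x̄ = 117.73 mm, ȳ = 72.16 mm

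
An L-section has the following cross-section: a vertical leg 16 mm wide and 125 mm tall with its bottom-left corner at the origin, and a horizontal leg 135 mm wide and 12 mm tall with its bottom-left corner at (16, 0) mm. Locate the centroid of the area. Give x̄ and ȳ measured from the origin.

vertical leg: A = 16 × 125 = 2000.00, centroid at (8.00, 62.50).
horizontal leg: A = 135 × 12 = 1620.00, centroid at (83.50, 6.00).
ΣA = 3620.00 mm²
ΣAx̄ = (2000.00)(8.00) + (1620.00)(83.50) = 151270.00 mm³
ΣAȳ = (2000.00)(62.50) + (1620.00)(6.00) = 134720.00 mm³
x̄ = 151270.00 / 3620.00 = 41.79 mm
ȳ = 134720.00 / 3620.00 = 37.22 mm

x̄ = 41.79 mm, ȳ = 37.22 mm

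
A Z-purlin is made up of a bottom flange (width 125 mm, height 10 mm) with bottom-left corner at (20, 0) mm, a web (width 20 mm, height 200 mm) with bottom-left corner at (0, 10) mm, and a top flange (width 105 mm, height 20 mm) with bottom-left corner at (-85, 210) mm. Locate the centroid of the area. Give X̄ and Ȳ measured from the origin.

X̄ = 10.19 mm, Ȳ = 123.57 mm

bottom flange: A = 125 × 10 = 1250.00, centroid at (82.50, 5.00).
web: A = 20 × 200 = 4000.00, centroid at (10.00, 110.00).
top flange: A = 105 × 20 = 2100.00, centroid at (-32.50, 220.00).
ΣA = 7350.00 mm², ΣAX̄ = 74875.00 mm³, ΣAȲ = 908250.00 mm³.
X̄ = 74875.00/7350.00 = 10.19 mm; Ȳ = 908250.00/7350.00 = 123.57 mm.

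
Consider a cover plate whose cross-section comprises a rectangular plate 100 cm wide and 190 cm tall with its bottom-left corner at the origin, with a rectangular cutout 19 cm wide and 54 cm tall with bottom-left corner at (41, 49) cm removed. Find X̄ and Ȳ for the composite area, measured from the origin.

plate: A = 100 × 190 = 19000.00, centroid at (50.00, 95.00).
hole: A = −(19 × 54) = -1026.00, centroid at (50.50, 76.00).
ΣA = 17974.00 cm², ΣAX̄ = 898187.00 cm³, ΣAȲ = 1727024.00 cm³.
X̄ = 898187.00/17974.00 = 49.97 cm; Ȳ = 1727024.00/17974.00 = 96.08 cm.

X̄ = 49.97 cm, Ȳ = 96.08 cm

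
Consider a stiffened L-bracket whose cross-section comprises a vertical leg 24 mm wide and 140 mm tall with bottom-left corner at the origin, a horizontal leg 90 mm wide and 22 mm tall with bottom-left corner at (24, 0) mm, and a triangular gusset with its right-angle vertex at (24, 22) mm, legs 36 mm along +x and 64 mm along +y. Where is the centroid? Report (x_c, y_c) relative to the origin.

Part | A | x̄ᵢ | ȳᵢ | A·x̄ᵢ | A·ȳᵢ
vertical leg | 3360.00 | 12.00 | 70.00 | 40320.00 | 235200.00
horizontal leg | 1980.00 | 69.00 | 11.00 | 136620.00 | 21780.00
gusset | 1152.00 | 36.00 | 43.33 | 41472.00 | 49920.00
Σ | 6492.00 |  |  | 218412.00 | 306900.00
x_c = 218412.00 / 6492.00 = 33.64 mm
y_c = 306900.00 / 6492.00 = 47.27 mm

x_c = 33.64 mm, y_c = 47.27 mm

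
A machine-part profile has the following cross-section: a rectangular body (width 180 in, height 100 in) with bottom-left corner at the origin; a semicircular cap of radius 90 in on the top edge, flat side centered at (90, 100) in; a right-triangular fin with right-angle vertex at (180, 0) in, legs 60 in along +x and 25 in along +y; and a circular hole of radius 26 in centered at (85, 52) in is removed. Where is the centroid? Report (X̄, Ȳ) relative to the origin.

X̄ = 93.17 in, Ȳ = 87.03 in

Part | A | x̄ᵢ | ȳᵢ | A·x̄ᵢ | A·ȳᵢ
rectangular body | 18000.00 | 90.00 | 50.00 | 1620000.00 | 900000.00
semicircular top | 12723.45 | 90.00 | 138.20 | 1145110.52 | 1758345.02
triangular fin | 750.00 | 200.00 | 8.33 | 150000.00 | 6250.00
hole | -2123.72 | 85.00 | 52.00 | -180515.91 | -110433.26
Σ | 29349.73 |  |  | 2734594.61 | 2554161.76
X̄ = 2734594.61 / 29349.73 = 93.17 in
Ȳ = 2554161.76 / 29349.73 = 87.03 in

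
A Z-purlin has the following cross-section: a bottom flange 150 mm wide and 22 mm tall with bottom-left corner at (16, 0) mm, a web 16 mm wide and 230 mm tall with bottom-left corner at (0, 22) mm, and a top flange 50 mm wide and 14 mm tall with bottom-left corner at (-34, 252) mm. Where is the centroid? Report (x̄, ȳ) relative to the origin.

Part | A | x̄ᵢ | ȳᵢ | A·x̄ᵢ | A·ȳᵢ
bottom flange | 3300.00 | 91.00 | 11.00 | 300300.00 | 36300.00
web | 3680.00 | 8.00 | 137.00 | 29440.00 | 504160.00
top flange | 700.00 | -9.00 | 259.00 | -6300.00 | 181300.00
Σ | 7680.00 |  |  | 323440.00 | 721760.00
x̄ = 323440.00 / 7680.00 = 42.11 mm
ȳ = 721760.00 / 7680.00 = 93.98 mm

x̄ = 42.11 mm, ȳ = 93.98 mm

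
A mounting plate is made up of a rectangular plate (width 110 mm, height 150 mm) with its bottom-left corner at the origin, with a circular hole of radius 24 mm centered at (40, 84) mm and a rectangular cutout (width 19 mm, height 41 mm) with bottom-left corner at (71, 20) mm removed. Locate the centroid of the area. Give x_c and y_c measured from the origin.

Part | A | x̄ᵢ | ȳᵢ | A·x̄ᵢ | A·ȳᵢ
plate | 16500.00 | 55.00 | 75.00 | 907500.00 | 1237500.00
hole 1 | -1809.56 | 40.00 | 84.00 | -72382.29 | -152002.82
hole 2 | -779.00 | 80.50 | 40.50 | -62709.50 | -31549.50
Σ | 13911.44 |  |  | 772408.21 | 1053947.68
x_c = 772408.21 / 13911.44 = 55.52 mm
y_c = 1053947.68 / 13911.44 = 75.76 mm

x_c = 55.52 mm, y_c = 75.76 mm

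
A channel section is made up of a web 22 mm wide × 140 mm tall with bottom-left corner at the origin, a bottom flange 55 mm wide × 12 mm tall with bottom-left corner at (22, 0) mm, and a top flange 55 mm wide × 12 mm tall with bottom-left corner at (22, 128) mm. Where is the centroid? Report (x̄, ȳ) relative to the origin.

web: A = 22 × 140 = 3080.00, centroid at (11.00, 70.00).
bottom flange: A = 55 × 12 = 660.00, centroid at (49.50, 6.00).
top flange: A = 55 × 12 = 660.00, centroid at (49.50, 134.00).
ΣA = 4400.00 mm²
ΣAx̄ = (3080.00)(11.00) + (660.00)(49.50) + (660.00)(49.50) = 99220.00 mm³
ΣAȳ = (3080.00)(70.00) + (660.00)(6.00) + (660.00)(134.00) = 308000.00 mm³
x̄ = 99220.00 / 4400.00 = 22.55 mm
ȳ = 308000.00 / 4400.00 = 70.00 mm

x̄ = 22.55 mm, ȳ = 70.00 mm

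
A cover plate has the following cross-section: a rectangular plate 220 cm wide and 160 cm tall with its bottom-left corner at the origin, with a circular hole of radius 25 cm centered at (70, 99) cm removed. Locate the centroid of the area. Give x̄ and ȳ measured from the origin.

x̄ = 112.36 cm, ȳ = 78.88 cm

plate: A = 220 × 160 = 35200.00, centroid at (110.00, 80.00).
hole: A = −π·25² = -1963.50, centroid at (70.00, 99.00).
ΣA = 33236.50 cm², ΣAx̄ = 3734555.32 cm³, ΣAȳ = 2621613.95 cm³.
x̄ = 3734555.32/33236.50 = 112.36 cm; ȳ = 2621613.95/33236.50 = 78.88 cm.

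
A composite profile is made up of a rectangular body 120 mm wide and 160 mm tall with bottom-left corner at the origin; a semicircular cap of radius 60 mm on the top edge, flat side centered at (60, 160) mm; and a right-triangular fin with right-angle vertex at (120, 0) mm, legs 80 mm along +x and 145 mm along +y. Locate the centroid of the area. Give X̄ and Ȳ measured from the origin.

X̄ = 76.40 mm, Ȳ = 93.46 mm

rectangular body: A = 120 × 160 = 19200.00, centroid at (60.00, 80.00).
semicircular top: A = ½π·60² = 5654.87, centroid at (60.00, 185.46).
triangular fin: A = ½·80·145 = 5800.00, centroid at (146.67, 48.33).
ΣA = 30654.87 mm², ΣAX̄ = 2341958.67 mm³, ΣAȲ = 2865112.02 mm³.
X̄ = 2341958.67/30654.87 = 76.40 mm; Ȳ = 2865112.02/30654.87 = 93.46 mm.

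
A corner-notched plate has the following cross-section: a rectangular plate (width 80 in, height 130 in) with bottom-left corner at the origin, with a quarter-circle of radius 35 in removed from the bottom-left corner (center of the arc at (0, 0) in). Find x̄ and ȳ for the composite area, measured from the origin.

x̄ = 42.56 in, ȳ = 70.11 in

plate: A = 80 × 130 = 10400.00, centroid at (40.00, 65.00).
removed quarter-circle: A = −¼π·35² = -962.11, centroid at (14.85, 14.85).
ΣA = 9437.89 in²
ΣAx̄ = (10400.00)(40.00) + (-962.11)(14.85) = 401708.33 in³
ΣAȳ = (10400.00)(65.00) + (-962.11)(14.85) = 661708.33 in³
x̄ = 401708.33 / 9437.89 = 42.56 in
ȳ = 661708.33 / 9437.89 = 70.11 in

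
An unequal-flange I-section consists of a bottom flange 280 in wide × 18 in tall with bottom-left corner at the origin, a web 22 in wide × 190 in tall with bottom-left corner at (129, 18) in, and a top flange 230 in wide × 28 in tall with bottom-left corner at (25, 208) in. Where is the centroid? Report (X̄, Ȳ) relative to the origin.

bottom flange: A = 280 × 18 = 5040.00, centroid at (140.00, 9.00).
web: A = 22 × 190 = 4180.00, centroid at (140.00, 113.00).
top flange: A = 230 × 28 = 6440.00, centroid at (140.00, 222.00).
ΣA = 15660.00 in², ΣAX̄ = 2192400.00 in³, ΣAȲ = 1947380.00 in³.
X̄ = 2192400.00/15660.00 = 140.00 in; Ȳ = 1947380.00/15660.00 = 124.35 in.

X̄ = 140.00 in, Ȳ = 124.35 in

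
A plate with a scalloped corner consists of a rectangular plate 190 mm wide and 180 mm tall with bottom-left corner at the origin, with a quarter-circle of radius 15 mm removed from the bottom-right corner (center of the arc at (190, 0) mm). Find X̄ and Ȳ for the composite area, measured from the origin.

X̄ = 94.54 mm, Ȳ = 90.43 mm

plate: A = 190 × 180 = 34200.00, centroid at (95.00, 90.00).
removed quarter-circle: A = −¼π·15² = -176.71, centroid at (183.63, 6.37).
ΣA = 34023.29 mm²
ΣAX̄ = (34200.00)(95.00) + (-176.71)(183.63) = 3216549.23 mm³
ΣAȲ = (34200.00)(90.00) + (-176.71)(6.37) = 3076875.00 mm³
X̄ = 3216549.23 / 34023.29 = 94.54 mm
Ȳ = 3076875.00 / 34023.29 = 90.43 mm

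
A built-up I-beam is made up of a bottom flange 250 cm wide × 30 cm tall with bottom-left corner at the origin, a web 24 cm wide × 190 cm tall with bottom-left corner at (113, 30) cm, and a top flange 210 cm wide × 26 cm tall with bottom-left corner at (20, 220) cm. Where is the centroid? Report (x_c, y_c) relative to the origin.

x_c = 125.00 cm, y_c = 111.57 cm

bottom flange: A = 250 × 30 = 7500.00, centroid at (125.00, 15.00).
web: A = 24 × 190 = 4560.00, centroid at (125.00, 125.00).
top flange: A = 210 × 26 = 5460.00, centroid at (125.00, 233.00).
ΣA = 17520.00 cm²
ΣAx_c = (7500.00)(125.00) + (4560.00)(125.00) + (5460.00)(125.00) = 2190000.00 cm³
ΣAy_c = (7500.00)(15.00) + (4560.00)(125.00) + (5460.00)(233.00) = 1954680.00 cm³
x_c = 2190000.00 / 17520.00 = 125.00 cm
y_c = 1954680.00 / 17520.00 = 111.57 cm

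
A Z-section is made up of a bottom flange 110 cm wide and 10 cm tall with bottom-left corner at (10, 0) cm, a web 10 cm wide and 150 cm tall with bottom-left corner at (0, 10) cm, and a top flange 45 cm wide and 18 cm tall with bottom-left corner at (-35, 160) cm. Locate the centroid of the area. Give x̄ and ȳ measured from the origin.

x̄ = 20.20 cm, ȳ = 79.15 cm

Part | A | x̄ᵢ | ȳᵢ | A·x̄ᵢ | A·ȳᵢ
bottom flange | 1100.00 | 65.00 | 5.00 | 71500.00 | 5500.00
web | 1500.00 | 5.00 | 85.00 | 7500.00 | 127500.00
top flange | 810.00 | -12.50 | 169.00 | -10125.00 | 136890.00
Σ | 3410.00 |  |  | 68875.00 | 269890.00
x̄ = 68875.00 / 3410.00 = 20.20 cm
ȳ = 269890.00 / 3410.00 = 79.15 cm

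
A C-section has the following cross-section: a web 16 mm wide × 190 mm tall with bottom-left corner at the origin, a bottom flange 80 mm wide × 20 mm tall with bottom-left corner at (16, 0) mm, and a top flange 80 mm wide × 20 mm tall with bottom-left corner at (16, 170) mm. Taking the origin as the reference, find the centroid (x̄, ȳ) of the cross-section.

web: A = 16 × 190 = 3040.00, centroid at (8.00, 95.00).
bottom flange: A = 80 × 20 = 1600.00, centroid at (56.00, 10.00).
top flange: A = 80 × 20 = 1600.00, centroid at (56.00, 180.00).
ΣA = 6240.00 mm², ΣAx̄ = 203520.00 mm³, ΣAȳ = 592800.00 mm³.
x̄ = 203520.00/6240.00 = 32.62 mm; ȳ = 592800.00/6240.00 = 95.00 mm.

x̄ = 32.62 mm, ȳ = 95.00 mm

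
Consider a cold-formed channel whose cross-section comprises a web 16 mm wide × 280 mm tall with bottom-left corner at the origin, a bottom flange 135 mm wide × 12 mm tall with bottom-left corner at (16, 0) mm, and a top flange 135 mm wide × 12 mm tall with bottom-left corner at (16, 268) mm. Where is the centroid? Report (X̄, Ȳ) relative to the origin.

X̄ = 39.69 mm, Ȳ = 140.00 mm

web: A = 16 × 280 = 4480.00, centroid at (8.00, 140.00).
bottom flange: A = 135 × 12 = 1620.00, centroid at (83.50, 6.00).
top flange: A = 135 × 12 = 1620.00, centroid at (83.50, 274.00).
ΣA = 7720.00 mm², ΣAX̄ = 306380.00 mm³, ΣAȲ = 1080800.00 mm³.
X̄ = 306380.00/7720.00 = 39.69 mm; Ȳ = 1080800.00/7720.00 = 140.00 mm.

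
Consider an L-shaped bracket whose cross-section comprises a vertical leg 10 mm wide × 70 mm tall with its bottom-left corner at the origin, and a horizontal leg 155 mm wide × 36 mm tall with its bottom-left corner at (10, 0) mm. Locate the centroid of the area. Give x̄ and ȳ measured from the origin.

vertical leg: A = 10 × 70 = 700.00, centroid at (5.00, 35.00).
horizontal leg: A = 155 × 36 = 5580.00, centroid at (87.50, 18.00).
ΣA = 6280.00 mm²
ΣAx̄ = (700.00)(5.00) + (5580.00)(87.50) = 491750.00 mm³
ΣAȳ = (700.00)(35.00) + (5580.00)(18.00) = 124940.00 mm³
x̄ = 491750.00 / 6280.00 = 78.30 mm
ȳ = 124940.00 / 6280.00 = 19.89 mm

x̄ = 78.30 mm, ȳ = 19.89 mm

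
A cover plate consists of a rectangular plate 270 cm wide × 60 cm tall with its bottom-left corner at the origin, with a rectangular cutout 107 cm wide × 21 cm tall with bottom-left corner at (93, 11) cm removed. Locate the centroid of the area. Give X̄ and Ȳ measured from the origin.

plate: A = 270 × 60 = 16200.00, centroid at (135.00, 30.00).
hole: A = −(107 × 21) = -2247.00, centroid at (146.50, 21.50).
ΣA = 13953.00 cm²
ΣAX̄ = (16200.00)(135.00) + (-2247.00)(146.50) = 1857814.50 cm³
ΣAȲ = (16200.00)(30.00) + (-2247.00)(21.50) = 437689.50 cm³
X̄ = 1857814.50 / 13953.00 = 133.15 cm
Ȳ = 437689.50 / 13953.00 = 31.37 cm

X̄ = 133.15 cm, Ȳ = 31.37 cm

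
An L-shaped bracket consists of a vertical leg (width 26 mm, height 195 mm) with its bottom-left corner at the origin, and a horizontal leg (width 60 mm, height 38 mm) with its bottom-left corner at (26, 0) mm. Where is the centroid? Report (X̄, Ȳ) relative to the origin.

Part | A | x̄ᵢ | ȳᵢ | A·x̄ᵢ | A·ȳᵢ
vertical leg | 5070.00 | 13.00 | 97.50 | 65910.00 | 494325.00
horizontal leg | 2280.00 | 56.00 | 19.00 | 127680.00 | 43320.00
Σ | 7350.00 |  |  | 193590.00 | 537645.00
X̄ = 193590.00 / 7350.00 = 26.34 mm
Ȳ = 537645.00 / 7350.00 = 73.15 mm

X̄ = 26.34 mm, Ȳ = 73.15 mm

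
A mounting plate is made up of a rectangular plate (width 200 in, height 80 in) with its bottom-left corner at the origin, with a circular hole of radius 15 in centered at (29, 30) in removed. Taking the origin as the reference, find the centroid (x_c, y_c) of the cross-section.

Part | A | x̄ᵢ | ȳᵢ | A·x̄ᵢ | A·ȳᵢ
plate | 16000.00 | 100.00 | 40.00 | 1600000.00 | 640000.00
hole | -706.86 | 29.00 | 30.00 | -20498.89 | -21205.75
Σ | 15293.14 |  |  | 1579501.11 | 618794.25
x_c = 1579501.11 / 15293.14 = 103.28 in
y_c = 618794.25 / 15293.14 = 40.46 in

x_c = 103.28 in, y_c = 40.46 in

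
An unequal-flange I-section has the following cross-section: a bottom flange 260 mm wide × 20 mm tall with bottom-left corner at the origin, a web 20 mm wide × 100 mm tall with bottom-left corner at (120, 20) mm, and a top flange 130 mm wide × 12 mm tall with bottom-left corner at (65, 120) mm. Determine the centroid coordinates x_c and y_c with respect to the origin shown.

x_c = 130.00 mm, y_c = 44.36 mm

Part | A | x̄ᵢ | ȳᵢ | A·x̄ᵢ | A·ȳᵢ
bottom flange | 5200.00 | 130.00 | 10.00 | 676000.00 | 52000.00
web | 2000.00 | 130.00 | 70.00 | 260000.00 | 140000.00
top flange | 1560.00 | 130.00 | 126.00 | 202800.00 | 196560.00
Σ | 8760.00 |  |  | 1138800.00 | 388560.00
x_c = 1138800.00 / 8760.00 = 130.00 mm
y_c = 388560.00 / 8760.00 = 44.36 mm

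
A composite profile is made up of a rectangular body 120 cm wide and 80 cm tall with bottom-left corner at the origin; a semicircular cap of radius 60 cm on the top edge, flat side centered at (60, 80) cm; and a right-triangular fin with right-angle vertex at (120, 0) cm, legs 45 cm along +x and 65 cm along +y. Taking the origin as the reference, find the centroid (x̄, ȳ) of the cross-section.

x̄ = 66.56 cm, ȳ = 60.54 cm

rectangular body: A = 120 × 80 = 9600.00, centroid at (60.00, 40.00).
semicircular top: A = ½π·60² = 5654.87, centroid at (60.00, 105.46).
triangular fin: A = ½·45·65 = 1462.50, centroid at (135.00, 21.67).
ΣA = 16717.37 cm², ΣAx̄ = 1112729.51 cm³, ΣAȳ = 1012076.84 cm³.
x̄ = 1112729.51/16717.37 = 66.56 cm; ȳ = 1012076.84/16717.37 = 60.54 cm.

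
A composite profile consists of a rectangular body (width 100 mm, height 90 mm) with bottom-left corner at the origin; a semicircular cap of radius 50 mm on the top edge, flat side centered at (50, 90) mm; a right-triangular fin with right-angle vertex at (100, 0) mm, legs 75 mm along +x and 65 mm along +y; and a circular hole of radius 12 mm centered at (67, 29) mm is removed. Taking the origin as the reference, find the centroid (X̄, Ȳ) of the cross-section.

X̄ = 61.74 mm, Ȳ = 59.11 mm

rectangular body: A = 100 × 90 = 9000.00, centroid at (50.00, 45.00).
semicircular top: A = ½π·50² = 3926.99, centroid at (50.00, 111.22).
triangular fin: A = ½·75·65 = 2437.50, centroid at (125.00, 21.67).
hole: A = −π·12² = -452.39, centroid at (67.00, 29.00).
ΣA = 14912.10 mm², ΣAX̄ = 920726.95 mm³, ΣAȲ = 881455.72 mm³.
X̄ = 920726.95/14912.10 = 61.74 mm; Ȳ = 881455.72/14912.10 = 59.11 mm.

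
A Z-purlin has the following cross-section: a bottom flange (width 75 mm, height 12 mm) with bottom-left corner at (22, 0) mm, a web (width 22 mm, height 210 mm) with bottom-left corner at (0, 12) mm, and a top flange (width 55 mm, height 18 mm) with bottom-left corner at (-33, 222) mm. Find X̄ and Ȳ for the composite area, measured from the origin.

Part | A | x̄ᵢ | ȳᵢ | A·x̄ᵢ | A·ȳᵢ
bottom flange | 900.00 | 59.50 | 6.00 | 53550.00 | 5400.00
web | 4620.00 | 11.00 | 117.00 | 50820.00 | 540540.00
top flange | 990.00 | -5.50 | 231.00 | -5445.00 | 228690.00
Σ | 6510.00 |  |  | 98925.00 | 774630.00
X̄ = 98925.00 / 6510.00 = 15.20 mm
Ȳ = 774630.00 / 6510.00 = 118.99 mm

X̄ = 15.20 mm, Ȳ = 118.99 mm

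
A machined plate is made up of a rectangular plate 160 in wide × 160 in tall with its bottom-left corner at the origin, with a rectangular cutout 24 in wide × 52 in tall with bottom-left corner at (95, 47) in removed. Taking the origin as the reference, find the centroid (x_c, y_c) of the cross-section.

plate: A = 160 × 160 = 25600.00, centroid at (80.00, 80.00).
hole: A = −(24 × 52) = -1248.00, centroid at (107.00, 73.00).
ΣA = 24352.00 in², ΣAx_c = 1914464.00 in³, ΣAy_c = 1956896.00 in³.
x_c = 1914464.00/24352.00 = 78.62 in; y_c = 1956896.00/24352.00 = 80.36 in.

x_c = 78.62 in, y_c = 80.36 in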